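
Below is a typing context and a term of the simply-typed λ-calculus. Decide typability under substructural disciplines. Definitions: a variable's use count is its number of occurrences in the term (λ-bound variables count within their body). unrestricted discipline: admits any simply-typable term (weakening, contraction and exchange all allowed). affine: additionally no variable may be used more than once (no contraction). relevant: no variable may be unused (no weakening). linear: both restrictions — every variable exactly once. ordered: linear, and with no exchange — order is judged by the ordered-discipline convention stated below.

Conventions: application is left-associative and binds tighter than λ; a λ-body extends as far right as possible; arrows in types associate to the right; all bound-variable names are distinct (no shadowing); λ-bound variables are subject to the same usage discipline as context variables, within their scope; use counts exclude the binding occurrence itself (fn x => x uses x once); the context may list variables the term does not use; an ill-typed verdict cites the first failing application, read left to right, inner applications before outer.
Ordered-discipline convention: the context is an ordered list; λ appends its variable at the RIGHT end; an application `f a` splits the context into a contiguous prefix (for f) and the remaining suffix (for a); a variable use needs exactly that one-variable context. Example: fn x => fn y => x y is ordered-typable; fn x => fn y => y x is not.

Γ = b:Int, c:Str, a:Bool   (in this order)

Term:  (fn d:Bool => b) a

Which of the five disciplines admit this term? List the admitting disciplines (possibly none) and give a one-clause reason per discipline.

accepted by: affine, unrestricted
usage: b: 1; c: 0; a: 1; d (bound): 0
use order (left to right): b, a
typing: the term checks, with type Int
ordered: ✗, c, d left unused
linear: ✗, c, d left unused
affine: ✓, at most one use each (b, c, a, d)
relevant: ✗, c, d left unused
unrestricted: ✓, typability at Int is all that's needed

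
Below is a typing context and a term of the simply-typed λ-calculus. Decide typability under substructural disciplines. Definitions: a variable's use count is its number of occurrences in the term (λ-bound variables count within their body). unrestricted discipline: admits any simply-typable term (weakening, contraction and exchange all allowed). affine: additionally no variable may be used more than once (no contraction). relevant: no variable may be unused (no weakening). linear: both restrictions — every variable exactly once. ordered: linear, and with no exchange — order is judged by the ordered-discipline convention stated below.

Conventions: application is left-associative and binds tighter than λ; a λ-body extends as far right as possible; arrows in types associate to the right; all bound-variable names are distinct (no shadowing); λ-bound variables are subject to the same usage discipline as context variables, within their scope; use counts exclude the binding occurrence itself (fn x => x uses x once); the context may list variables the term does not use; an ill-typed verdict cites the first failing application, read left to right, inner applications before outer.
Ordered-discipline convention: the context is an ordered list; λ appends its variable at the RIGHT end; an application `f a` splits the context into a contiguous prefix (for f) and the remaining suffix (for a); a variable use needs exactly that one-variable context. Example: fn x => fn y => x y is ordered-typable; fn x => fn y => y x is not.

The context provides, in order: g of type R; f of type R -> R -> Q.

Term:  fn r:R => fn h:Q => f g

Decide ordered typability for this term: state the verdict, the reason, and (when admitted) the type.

no — r, h never used (weakening)
usage: g ×1; f ×1; r (bound) ×0; h (bound) ×0
order of uses: f, g
typing: the term checks, with type R -> Q -> R -> Q
per-discipline verdicts: ordered ✗ · linear ✗ · affine ✓ · relevant ✗ · unrestricted ✓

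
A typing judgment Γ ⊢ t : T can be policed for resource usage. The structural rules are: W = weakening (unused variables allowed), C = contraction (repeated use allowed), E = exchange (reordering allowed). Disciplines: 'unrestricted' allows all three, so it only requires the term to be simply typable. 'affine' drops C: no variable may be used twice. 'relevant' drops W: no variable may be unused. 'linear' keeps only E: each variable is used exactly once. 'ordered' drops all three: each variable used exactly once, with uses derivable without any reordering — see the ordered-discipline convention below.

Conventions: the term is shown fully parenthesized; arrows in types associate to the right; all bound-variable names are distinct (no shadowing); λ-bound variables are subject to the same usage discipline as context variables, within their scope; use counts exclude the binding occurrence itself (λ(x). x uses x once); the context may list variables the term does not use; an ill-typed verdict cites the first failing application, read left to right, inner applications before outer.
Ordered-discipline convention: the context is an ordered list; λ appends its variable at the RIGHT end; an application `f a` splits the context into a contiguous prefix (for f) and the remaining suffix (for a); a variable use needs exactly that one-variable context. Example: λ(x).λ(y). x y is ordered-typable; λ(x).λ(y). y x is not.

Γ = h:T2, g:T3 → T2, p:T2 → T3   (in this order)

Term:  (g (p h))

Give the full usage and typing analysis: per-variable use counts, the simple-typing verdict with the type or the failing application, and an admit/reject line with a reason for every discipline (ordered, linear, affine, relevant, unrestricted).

usage: h: 1×, g: 1×, p: 1×
uses in reading order: g, p, h
typing: ✓ — T2
ordered ✗ (no contiguous prefix/suffix split fits g, p, h)
linear ✓ (single use per variable (h, g, p))
affine ✓ (none of h, g, p used more than once)
relevant ✓ (none of h, g, p goes unused)
unrestricted ✓ (simply typable at T2; W, C, E all held)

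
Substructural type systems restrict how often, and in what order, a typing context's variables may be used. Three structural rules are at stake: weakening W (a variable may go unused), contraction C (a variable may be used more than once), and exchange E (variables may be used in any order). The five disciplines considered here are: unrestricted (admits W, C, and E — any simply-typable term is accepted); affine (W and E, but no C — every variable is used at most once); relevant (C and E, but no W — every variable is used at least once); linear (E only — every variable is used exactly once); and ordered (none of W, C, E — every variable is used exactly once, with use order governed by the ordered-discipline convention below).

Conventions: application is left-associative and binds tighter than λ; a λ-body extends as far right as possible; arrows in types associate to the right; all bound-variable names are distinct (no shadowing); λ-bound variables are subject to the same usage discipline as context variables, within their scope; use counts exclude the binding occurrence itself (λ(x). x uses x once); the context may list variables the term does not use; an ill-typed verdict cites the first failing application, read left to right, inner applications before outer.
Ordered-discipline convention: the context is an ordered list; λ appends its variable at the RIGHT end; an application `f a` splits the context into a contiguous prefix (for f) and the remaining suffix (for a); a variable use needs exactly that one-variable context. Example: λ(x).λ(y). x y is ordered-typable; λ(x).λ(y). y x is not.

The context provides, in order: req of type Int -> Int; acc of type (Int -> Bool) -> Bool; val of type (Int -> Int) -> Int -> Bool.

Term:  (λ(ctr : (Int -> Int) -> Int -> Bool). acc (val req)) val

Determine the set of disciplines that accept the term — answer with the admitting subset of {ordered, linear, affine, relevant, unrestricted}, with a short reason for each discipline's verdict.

admitted in: unrestricted
use counts: req=1; acc=1; val=2; ctr (λ-bound)=0
left-to-right use order: acc, val, req, val
typing: well-typed — term : Bool
ordered: ✗ — val ×2 used more than once (contraction); ctr never used (weakening)
linear: ✗ — val ×2 used more than once (contraction); ctr never used (weakening)
affine: ✗ — val ×2 used more than once (contraction)
relevant: ✗ — ctr never used (weakening)
unrestricted: ✓ — simply typable at Bool; W, C, E all held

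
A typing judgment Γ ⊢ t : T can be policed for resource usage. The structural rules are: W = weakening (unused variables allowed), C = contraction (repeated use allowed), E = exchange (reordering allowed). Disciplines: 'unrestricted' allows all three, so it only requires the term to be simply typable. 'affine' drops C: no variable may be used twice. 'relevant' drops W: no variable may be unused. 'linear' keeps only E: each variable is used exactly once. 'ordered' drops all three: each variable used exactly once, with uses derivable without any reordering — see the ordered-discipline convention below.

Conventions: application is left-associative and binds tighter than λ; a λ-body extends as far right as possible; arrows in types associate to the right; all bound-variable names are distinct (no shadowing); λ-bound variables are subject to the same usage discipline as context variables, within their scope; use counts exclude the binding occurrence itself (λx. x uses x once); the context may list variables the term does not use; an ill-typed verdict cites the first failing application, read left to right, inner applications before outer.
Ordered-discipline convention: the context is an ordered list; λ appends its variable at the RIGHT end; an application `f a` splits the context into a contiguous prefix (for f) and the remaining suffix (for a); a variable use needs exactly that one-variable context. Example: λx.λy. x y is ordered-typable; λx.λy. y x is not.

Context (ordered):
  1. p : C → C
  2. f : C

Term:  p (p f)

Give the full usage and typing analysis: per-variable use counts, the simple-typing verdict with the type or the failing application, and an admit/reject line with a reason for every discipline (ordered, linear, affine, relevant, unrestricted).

variable uses: p: 2, f: 1
order of uses: p, p, f
typing: well-typed — term : C
ordered: ✗, needs contraction — p ×2
linear: ✗, needs contraction — p ×2
affine: ✗, needs contraction — p ×2
relevant: ✓, every one of p, f appears
unrestricted: ✓, typability at C is all that's needed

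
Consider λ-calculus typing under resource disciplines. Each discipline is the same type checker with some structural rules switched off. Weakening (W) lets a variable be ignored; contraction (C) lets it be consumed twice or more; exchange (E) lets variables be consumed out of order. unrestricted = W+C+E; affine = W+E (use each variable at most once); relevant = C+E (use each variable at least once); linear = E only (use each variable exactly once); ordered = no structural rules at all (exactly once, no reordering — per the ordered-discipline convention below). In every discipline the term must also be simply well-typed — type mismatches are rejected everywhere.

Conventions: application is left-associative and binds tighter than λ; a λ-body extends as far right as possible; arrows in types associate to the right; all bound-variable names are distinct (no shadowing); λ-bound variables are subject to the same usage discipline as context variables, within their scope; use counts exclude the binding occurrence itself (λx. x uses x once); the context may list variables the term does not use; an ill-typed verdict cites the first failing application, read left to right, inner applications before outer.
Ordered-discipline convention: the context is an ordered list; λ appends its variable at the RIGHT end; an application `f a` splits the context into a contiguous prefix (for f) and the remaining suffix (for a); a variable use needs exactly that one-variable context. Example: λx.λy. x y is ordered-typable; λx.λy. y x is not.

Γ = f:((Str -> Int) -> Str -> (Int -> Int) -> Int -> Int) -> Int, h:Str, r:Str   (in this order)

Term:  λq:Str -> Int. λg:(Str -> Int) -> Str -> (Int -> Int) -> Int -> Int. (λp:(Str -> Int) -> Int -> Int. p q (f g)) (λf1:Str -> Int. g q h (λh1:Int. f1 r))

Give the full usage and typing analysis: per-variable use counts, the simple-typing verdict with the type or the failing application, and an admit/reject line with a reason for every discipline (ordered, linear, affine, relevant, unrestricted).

usage: f ×1, h ×1, r ×1, q [bound] ×2, g [bound] ×2, p [bound] ×1, f1 [bound] ×1, h1 [bound] ×0
order of uses: p, q, f, g, g, q, h, f1, r
typing: well-typed — term : (Str -> Int) -> ((Str -> Int) -> Str -> (Int -> Int) -> Int -> Int) -> Int
ordered ✗ (uses contraction: q ×2, g ×2; h1 never used (weakening))
linear ✗ (uses contraction: q ×2, g ×2; h1 never used (weakening))
affine ✗ (uses contraction: q ×2, g ×2)
relevant ✗ (h1 never used (weakening))
unrestricted ✓ (typability at (Str -> Int) -> ((Str -> Int) -> Str -> (Int -> Int) -> Int -> Int) -> Int is all that's needed)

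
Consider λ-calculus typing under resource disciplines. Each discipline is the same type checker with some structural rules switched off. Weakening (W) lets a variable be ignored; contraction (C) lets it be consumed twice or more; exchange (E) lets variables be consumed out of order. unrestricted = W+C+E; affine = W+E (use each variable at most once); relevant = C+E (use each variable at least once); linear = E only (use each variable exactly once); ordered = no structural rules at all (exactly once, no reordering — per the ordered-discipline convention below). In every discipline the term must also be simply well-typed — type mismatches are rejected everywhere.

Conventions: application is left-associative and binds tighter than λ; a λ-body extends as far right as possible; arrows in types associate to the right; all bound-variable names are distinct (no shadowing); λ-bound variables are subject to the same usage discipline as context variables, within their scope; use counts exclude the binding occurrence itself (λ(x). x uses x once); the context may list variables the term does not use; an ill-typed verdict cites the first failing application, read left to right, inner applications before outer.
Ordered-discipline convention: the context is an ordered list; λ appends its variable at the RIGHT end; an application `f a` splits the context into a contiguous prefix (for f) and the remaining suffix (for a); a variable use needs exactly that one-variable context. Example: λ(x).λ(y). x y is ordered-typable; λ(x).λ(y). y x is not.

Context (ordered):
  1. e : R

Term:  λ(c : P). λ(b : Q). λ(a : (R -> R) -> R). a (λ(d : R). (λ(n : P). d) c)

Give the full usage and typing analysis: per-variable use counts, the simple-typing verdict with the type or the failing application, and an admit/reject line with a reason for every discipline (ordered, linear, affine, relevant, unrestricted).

use counts: e: 0, c (bound): 1, b (bound): 0, a (bound): 1, d (bound): 1, n (bound): 0
left-to-right use order: a, d, c
typing: well-typed at P -> Q -> ((R -> R) -> R) -> R
ordered ✗ (e, b, n left unused)
linear ✗ (e, b, n left unused)
affine ✓ (at most one use each (e, c, b, a, d, n))
relevant ✗ (e, b, n left unused)
unrestricted ✓ (typability at P -> Q -> ((R -> R) -> R) -> R is all that's needed)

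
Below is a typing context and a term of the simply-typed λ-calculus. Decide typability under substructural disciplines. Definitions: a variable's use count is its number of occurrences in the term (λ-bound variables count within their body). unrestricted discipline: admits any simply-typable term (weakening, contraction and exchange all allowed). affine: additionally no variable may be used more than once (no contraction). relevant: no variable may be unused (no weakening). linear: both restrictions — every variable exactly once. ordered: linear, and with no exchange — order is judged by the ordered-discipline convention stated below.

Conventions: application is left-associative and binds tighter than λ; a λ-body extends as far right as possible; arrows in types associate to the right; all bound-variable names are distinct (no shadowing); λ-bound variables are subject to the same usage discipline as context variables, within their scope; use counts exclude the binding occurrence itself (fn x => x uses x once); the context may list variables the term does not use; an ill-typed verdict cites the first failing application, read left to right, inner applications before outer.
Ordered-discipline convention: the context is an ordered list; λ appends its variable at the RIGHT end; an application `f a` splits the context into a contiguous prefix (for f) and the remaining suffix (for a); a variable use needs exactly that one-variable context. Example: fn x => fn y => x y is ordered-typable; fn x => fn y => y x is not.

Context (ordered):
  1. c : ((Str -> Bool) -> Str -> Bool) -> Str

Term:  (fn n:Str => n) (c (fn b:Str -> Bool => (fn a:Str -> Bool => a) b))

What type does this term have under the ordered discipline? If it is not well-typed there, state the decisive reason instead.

term : Str
variable uses: c: 1; n (bound): 1; b (bound): 1; a (bound): 1
left-to-right use order: n, c, a, b
typing: well-typed — term : Str
across the five disciplines: ordered ✓, linear ✓, affine ✓, relevant ✓, unrestricted ✓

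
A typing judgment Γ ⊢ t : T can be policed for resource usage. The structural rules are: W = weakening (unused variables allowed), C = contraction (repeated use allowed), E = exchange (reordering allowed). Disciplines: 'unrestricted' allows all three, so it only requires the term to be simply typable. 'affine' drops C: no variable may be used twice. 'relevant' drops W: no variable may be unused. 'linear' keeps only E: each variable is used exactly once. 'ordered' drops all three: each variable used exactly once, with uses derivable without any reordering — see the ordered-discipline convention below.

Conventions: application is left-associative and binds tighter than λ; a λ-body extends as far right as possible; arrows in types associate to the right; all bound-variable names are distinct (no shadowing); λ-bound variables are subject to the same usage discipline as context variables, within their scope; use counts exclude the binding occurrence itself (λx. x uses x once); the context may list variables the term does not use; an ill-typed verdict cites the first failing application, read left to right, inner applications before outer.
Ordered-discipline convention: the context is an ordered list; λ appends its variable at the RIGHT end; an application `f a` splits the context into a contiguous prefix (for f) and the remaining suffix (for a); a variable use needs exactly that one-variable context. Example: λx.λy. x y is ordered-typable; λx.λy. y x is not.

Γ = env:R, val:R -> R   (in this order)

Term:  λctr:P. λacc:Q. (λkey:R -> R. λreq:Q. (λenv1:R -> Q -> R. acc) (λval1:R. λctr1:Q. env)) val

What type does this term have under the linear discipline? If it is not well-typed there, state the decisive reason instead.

not well-typed under linear — unused: ctr, key, req, env1, val1, ctr1 — weakening required
usage: env=1, val=1, ctr (λ-bound)=0, acc (λ-bound)=1, key (λ-bound)=0, req (λ-bound)=0, env1 (λ-bound)=0, val1 (λ-bound)=0, ctr1 (λ-bound)=0
left-to-right use order: acc, env, val
typing: the term checks, with type P -> Q -> Q -> Q
summary: ordered ✗; linear ✗; affine ✓; relevant ✗; unrestricted ✓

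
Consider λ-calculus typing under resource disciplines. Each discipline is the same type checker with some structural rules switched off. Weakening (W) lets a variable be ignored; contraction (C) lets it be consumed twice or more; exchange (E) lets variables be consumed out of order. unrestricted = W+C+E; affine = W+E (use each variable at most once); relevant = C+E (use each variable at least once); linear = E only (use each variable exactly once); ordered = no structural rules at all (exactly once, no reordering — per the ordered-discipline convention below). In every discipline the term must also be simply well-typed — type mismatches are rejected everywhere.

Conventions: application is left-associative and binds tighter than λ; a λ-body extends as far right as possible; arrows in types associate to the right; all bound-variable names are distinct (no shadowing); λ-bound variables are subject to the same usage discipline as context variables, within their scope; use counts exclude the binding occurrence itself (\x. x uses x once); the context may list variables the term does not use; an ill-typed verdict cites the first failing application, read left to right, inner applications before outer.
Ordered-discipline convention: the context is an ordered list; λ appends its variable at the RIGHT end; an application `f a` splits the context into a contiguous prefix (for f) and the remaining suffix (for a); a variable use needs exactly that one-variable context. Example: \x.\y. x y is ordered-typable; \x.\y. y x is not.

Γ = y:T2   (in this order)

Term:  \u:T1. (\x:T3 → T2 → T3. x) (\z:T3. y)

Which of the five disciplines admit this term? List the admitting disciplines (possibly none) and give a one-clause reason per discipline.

admitting disciplines: none
counts: y=1, u (bound)=0, x (bound)=1, z (bound)=0
uses in reading order: x, y
typing: ill-typed: a function awaiting T3 → T2 → T3 gets T3 → T2
ordered: ✗, not simply typable
linear: ✗, fails simple typing
affine: ✗, a type mismatch blocks all five
relevant: ✗, the type mismatch rejects it
unrestricted: ✗, not simply typable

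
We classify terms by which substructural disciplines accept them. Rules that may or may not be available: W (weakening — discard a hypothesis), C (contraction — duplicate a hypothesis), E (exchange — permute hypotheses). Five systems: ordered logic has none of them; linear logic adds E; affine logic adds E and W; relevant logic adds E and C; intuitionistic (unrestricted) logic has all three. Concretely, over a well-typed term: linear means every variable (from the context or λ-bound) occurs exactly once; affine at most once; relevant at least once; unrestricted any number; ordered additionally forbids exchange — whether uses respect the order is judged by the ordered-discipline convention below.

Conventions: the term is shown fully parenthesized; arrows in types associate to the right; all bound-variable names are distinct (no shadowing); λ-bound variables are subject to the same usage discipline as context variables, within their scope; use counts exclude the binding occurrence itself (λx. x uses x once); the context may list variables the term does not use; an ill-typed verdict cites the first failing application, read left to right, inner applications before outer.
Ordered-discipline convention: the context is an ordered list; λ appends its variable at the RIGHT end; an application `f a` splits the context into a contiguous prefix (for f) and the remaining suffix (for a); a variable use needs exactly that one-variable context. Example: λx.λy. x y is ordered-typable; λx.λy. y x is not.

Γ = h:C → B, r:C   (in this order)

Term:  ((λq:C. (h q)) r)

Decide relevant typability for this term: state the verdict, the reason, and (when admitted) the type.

yes — every one of h, r, q appears; term : B
use counts: h: 1; r: 1; q (λ-bound): 1
left-to-right use order: h, q, r
typing: the term checks, with type B
per-discipline verdicts: ordered ✓ | linear ✓ | affine ✓ | relevant ✓ | unrestricted ✓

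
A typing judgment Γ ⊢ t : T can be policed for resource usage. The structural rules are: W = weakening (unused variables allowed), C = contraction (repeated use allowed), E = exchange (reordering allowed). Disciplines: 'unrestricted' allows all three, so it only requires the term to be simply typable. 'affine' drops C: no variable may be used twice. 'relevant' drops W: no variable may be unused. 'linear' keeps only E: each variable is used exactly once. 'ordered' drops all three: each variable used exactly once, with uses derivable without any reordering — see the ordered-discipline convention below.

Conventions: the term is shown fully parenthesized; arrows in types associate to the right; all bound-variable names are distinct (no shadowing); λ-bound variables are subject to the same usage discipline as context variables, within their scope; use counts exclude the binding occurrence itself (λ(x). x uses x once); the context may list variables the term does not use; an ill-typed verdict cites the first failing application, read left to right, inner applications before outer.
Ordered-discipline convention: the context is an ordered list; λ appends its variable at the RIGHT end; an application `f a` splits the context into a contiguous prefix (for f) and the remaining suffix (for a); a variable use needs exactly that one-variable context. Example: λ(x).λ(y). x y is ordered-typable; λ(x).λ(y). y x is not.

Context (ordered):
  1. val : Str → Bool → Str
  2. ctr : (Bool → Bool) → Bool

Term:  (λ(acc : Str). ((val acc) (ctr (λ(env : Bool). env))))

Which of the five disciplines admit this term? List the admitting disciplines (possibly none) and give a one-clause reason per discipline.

admitted by: linear, affine, relevant, unrestricted
variable uses: val ×1, ctr ×1, acc (λ-bound) ×1, env (λ-bound) ×1
left-to-right use order: val, acc, ctr, env
typing: ✓ — Str → Str
ordered: ✗ — use order val, acc, ctr, env needs exchange
linear: ✓ — val, ctr, acc, env: one use apiece
affine: ✓ — val, ctr, acc, env: no repeats, contraction unneeded
relevant: ✓ — every one of val, ctr, acc, env appears
unrestricted: ✓ — type-checks (Str → Str) and nothing is barred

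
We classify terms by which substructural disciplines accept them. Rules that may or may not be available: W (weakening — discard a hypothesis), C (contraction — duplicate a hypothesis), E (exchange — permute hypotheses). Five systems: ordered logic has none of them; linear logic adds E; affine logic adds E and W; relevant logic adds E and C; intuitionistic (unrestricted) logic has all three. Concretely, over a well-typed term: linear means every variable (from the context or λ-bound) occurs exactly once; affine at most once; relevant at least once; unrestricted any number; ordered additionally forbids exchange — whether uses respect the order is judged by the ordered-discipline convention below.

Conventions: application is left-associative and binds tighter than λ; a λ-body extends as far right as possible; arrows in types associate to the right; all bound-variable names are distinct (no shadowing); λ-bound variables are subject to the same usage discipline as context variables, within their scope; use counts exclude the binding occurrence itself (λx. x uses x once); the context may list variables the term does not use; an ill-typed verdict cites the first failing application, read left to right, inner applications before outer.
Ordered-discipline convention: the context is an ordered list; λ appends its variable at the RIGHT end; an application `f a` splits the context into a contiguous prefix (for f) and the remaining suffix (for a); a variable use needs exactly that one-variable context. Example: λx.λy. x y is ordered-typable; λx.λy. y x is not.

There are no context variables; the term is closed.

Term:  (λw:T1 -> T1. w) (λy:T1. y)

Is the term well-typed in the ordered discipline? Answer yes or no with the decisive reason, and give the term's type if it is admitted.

yes — w, y: once each, no exchange needed; term : T1 -> T1
usage: w (bound) ×1, y (bound) ×1
uses in reading order: w, y
typing: well-typed — term : T1 -> T1
all disciplines: ordered ✓ · linear ✓ · affine ✓ · relevant ✓ · unrestricted ✓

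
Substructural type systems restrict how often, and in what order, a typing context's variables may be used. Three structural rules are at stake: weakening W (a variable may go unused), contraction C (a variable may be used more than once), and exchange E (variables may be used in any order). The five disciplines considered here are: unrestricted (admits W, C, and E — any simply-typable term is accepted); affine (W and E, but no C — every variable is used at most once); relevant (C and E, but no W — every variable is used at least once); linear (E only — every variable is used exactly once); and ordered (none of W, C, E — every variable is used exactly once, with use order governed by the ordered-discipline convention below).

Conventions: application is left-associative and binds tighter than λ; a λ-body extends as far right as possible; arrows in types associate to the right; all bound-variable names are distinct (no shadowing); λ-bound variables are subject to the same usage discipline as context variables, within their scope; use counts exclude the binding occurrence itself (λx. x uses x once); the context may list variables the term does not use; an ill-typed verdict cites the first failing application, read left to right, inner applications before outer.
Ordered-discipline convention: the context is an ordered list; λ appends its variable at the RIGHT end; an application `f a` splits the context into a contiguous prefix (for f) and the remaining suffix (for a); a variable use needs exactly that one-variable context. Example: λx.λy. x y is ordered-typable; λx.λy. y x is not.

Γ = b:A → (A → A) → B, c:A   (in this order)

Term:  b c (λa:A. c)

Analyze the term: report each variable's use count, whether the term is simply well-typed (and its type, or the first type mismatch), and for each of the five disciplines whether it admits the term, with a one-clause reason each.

use counts: b: 1; c: 2; a (bound): 0
uses in reading order: b, c, c
typing: well-typed at B
ordered ✗ (repeated use of c ×2; a never used (weakening))
linear ✗ (repeated use of c ×2; a never used (weakening))
affine ✗ (repeated use of c ×2)
relevant ✗ (a never used (weakening))
unrestricted ✓ (type-checks (B) and nothing is barred)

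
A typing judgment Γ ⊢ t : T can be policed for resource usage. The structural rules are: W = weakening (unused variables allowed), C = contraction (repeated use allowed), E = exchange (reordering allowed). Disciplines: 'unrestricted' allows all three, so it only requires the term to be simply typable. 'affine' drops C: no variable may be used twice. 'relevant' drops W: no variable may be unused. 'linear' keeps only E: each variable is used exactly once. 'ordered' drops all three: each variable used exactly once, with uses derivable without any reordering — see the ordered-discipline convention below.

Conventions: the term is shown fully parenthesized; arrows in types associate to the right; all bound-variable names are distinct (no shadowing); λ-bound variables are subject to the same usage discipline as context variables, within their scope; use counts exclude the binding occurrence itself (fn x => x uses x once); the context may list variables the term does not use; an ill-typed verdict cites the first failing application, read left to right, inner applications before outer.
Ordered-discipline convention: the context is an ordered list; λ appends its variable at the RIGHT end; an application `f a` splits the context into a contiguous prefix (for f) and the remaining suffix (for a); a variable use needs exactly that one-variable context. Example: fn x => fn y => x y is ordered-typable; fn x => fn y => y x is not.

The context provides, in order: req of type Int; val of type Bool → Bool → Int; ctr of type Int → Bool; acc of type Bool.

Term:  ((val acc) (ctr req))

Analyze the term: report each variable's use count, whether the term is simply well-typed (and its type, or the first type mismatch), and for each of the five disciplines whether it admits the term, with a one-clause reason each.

variable uses: req: 1×, val: 1×, ctr: 1×, acc: 1×
use order (left to right): val, acc, ctr, req
typing: well-typed — term : Int
ordered: ✗, no contiguous prefix/suffix split fits val, acc, ctr, req
linear: ✓, req, val, ctr, acc: one use apiece
affine: ✓, no duplicate uses among req, val, ctr, acc
relevant: ✓, req, val, ctr, acc: all used, weakening unneeded
unrestricted: ✓, simply typable at Int; W, C, E all held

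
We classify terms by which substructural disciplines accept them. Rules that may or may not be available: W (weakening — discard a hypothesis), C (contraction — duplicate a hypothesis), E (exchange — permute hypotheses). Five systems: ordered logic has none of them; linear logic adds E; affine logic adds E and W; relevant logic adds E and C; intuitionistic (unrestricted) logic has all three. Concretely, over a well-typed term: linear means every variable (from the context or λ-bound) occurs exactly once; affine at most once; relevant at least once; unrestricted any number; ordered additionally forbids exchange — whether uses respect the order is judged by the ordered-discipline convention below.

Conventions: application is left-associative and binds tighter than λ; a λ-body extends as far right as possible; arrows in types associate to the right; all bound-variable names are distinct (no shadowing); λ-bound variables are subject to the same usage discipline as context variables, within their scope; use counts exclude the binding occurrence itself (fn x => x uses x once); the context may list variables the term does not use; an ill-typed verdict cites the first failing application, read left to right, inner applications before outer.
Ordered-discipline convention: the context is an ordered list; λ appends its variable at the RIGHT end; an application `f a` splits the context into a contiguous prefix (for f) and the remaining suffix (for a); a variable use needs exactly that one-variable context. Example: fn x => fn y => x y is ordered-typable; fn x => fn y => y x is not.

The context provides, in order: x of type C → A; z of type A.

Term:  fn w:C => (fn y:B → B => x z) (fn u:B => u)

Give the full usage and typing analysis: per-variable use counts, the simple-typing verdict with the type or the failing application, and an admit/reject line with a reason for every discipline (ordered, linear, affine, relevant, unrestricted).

counts: x: 1, z: 1, w [bound]: 0, y [bound]: 0, u [bound]: 1
uses in reading order: x, z, u
typing: ill-typed: an application expects C but receives A
ordered ✗ (the type mismatch rejects it)
linear ✗ (not simply typable)
affine ✗ (fails simple typing)
relevant ✗ (a type mismatch blocks all five)
unrestricted ✗ (the type mismatch rejects it)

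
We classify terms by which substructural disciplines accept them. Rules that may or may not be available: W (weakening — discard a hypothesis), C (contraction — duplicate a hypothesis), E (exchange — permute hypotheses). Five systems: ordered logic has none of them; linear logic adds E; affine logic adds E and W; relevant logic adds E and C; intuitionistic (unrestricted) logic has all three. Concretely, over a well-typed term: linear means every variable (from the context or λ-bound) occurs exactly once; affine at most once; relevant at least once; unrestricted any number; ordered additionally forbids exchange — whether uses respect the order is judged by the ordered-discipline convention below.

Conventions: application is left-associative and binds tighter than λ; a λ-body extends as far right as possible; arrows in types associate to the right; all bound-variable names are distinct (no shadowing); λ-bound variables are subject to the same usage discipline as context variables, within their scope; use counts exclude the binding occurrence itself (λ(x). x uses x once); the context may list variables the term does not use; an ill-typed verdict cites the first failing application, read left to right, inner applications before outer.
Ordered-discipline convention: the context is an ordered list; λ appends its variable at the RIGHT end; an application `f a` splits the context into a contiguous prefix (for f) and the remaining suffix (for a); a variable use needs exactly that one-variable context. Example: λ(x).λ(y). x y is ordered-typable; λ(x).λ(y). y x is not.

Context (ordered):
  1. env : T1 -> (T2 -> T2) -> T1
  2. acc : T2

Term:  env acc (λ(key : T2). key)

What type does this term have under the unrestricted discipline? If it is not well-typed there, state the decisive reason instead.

not well-typed under unrestricted — not simply typable
use counts: env ×1, acc ×1, key [bound] ×1
use order (left to right): env, acc, key
typing: ill-typed: a function awaiting T1 gets T2
all disciplines: ordered ✗ | linear ✗ | affine ✗ | relevant ✗ | unrestricted ✗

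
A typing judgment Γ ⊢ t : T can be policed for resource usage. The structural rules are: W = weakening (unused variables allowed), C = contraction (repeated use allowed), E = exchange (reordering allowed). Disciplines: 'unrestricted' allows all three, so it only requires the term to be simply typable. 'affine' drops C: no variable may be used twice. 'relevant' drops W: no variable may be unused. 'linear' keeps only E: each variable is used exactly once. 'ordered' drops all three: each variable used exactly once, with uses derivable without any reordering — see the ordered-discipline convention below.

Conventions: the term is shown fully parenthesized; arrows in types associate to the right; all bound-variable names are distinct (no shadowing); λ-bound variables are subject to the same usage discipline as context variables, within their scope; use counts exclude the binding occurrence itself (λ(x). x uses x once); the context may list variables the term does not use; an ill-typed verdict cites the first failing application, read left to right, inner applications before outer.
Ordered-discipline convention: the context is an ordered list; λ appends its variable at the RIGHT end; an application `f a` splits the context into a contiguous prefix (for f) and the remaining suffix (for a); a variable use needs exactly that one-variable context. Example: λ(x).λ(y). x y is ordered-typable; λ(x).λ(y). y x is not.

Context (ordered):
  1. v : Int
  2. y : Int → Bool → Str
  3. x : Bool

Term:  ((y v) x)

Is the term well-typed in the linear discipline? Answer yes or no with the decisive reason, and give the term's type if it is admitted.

yes — single use per variable (v, y, x); term : Str
counts: v: 1; y: 1; x: 1
uses in reading order: y, v, x
typing: ✓ — Str
per-discipline verdicts: ordered ✗ · linear ✓ · affine ✓ · relevant ✓ · unrestricted ✓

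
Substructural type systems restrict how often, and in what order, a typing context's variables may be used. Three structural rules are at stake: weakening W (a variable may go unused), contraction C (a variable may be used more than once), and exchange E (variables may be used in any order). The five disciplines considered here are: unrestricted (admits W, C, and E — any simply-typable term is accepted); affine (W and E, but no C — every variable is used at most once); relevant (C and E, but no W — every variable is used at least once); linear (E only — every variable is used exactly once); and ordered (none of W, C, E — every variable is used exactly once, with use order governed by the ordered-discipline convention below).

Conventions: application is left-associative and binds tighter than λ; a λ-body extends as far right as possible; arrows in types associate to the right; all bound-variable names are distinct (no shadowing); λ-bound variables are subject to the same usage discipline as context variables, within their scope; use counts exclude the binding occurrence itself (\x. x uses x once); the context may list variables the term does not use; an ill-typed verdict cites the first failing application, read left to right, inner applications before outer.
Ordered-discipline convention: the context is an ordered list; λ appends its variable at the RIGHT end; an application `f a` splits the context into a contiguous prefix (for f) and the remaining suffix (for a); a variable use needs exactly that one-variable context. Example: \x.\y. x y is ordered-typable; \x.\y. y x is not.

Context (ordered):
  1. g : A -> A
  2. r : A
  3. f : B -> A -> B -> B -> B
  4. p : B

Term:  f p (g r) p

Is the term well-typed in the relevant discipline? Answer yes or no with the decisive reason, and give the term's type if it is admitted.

yes — none of g, r, f, p goes unused; term : B -> B
counts: g: 1, r: 1, f: 1, p: 2
left-to-right use order: f, p, g, r, p
typing: the term checks, with type B -> B
across the five disciplines: ordered ✗ | linear ✗ | affine ✗ | relevant ✓ | unrestricted ✓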